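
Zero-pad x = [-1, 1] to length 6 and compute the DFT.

Original 2-point DFT: [0, -2]
Zero-padded 6-point DFT provides frequency interpolation.

DFT_6([x, 0, ...]) = [0, -0.5000-0.8660i, -1.5000-0.8660i, -2, -1.5000+0.8660i, -0.5000+0.8660i]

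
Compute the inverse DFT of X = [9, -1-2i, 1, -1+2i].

x[n] = (1/4) Σ(k=0 to 3) X[k] · e^(2πikn/4)

Computing each x[n]:
x[0] = 2
x[1] = 3
x[2] = 3
x[3] = 1

x = [2, 3, 3, 1]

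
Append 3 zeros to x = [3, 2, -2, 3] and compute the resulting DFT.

Original 4-point DFT: [6, 5+1i, -4, 5-1i]
Zero-padded 7-point DFT provides frequency interpolation.

DFT_7([x, 0, ...]) = [6, 1.9891-0.9155i, 6.2274-0.4721i, -0.7165-5.3562i, -0.7165+5.3562i, 6.2274+0.4721i, 1.9891+0.9155i]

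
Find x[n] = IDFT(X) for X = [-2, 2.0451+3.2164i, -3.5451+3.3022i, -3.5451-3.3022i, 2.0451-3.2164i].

x[n] = (1/5) Σ(k=0 to 4) X[k] · e^(2πikn/5)

Computing each x[n]:
x[0] = -1
x[1] = -1
x[2] = -1
x[3] = -2
x[4] = 3

x = [-1, -1, -1, -2, 3]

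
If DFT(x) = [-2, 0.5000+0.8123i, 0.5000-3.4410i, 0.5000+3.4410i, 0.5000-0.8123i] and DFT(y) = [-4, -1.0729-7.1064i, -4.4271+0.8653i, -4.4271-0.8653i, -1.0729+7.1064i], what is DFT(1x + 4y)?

By linearity: DFT(1x + 4y) = 1·DFT(x) + 4·DFT(y)
= 1·[-2, 0.5000+0.8123i, 0.5000-3.4410i, 0.5000+3.4410i, 0.5000-0.8123i] + 4·[-4, -1.0729-7.1064i, -4.4271+0.8653i, -4.4271-0.8653i, -1.0729+7.1064i]

Computing element-wise:
Z[0] = 1·(-2) + 4·(-4) = -18
Z[1] = 1·(0.5000+0.8123i) + 4·(-1.0729-7.1064i) = -3.7916-27.6133i
Z[2] = 1·(0.5000-3.4410i) + 4·(-4.4271+0.8653i) = -17.2084+0.0202i
Z[3] = 1·(0.5000+3.4410i) + 4·(-4.4271-0.8653i) = -17.2084-0.0202i
Z[4] = 1·(0.5000-0.8123i) + 4·(-1.0729+7.1064i) = -3.7916+27.6133i

DFT(1x + 4y) = 1·X + 4·Y = [-18, -3.7916-27.6133i, -17.2084+0.0202i, -17.2084-0.0202i, -3.7916+27.6133i]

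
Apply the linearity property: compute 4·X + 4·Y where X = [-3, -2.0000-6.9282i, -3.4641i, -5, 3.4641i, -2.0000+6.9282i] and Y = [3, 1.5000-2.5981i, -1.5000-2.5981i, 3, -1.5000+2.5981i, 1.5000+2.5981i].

By linearity: DFT(4x + 4y) = 4·DFT(x) + 4·DFT(y)
= 4·[-3, -2.0000-6.9282i, -3.4641i, -5, 3.4641i, -2.0000+6.9282i] + 4·[3, 1.5000-2.5981i, -1.5000-2.5981i, 3, -1.5000+2.5981i, 1.5000+2.5981i]

Computing element-wise:
Z[0] = 4·(-3) + 4·(3) = 0
Z[1] = 4·(-2.0000-6.9282i) + 4·(1.5000-2.5981i) = -2.0000-38.1052i
Z[2] = 4·(-3.4641i) + 4·(-1.5000-2.5981i) = -6.0000-24.2488i
Z[3] = 4·(-5) + 4·(3) = -8
Z[4] = 4·(3.4641i) + 4·(-1.5000+2.5981i) = -6.0000+24.2488i
Z[5] = 4·(-2.0000+6.9282i) + 4·(1.5000+2.5981i) = -2.0000+38.1052i

DFT(4x + 4y) = 4·X + 4·Y = [0, -2.0000-38.1052i, -6.0000-24.2488i, -8, -6.0000+24.2488i, -2.0000+38.1052i]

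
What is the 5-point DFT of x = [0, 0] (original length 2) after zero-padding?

Original 2-point DFT: [0, 0]
Zero-padded 5-point DFT provides frequency interpolation.

DFT_5([x, 0, ...]) = [0, 0, 0, 0, 0]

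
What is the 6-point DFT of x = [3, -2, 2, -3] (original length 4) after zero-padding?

Original 4-point DFT: [0, 1-1i, 10, 1+1i]
Zero-padded 6-point DFT provides frequency interpolation.

DFT_6([x, 0, ...]) = [0, 4, 3.4641i, 10, -3.4641i, 4]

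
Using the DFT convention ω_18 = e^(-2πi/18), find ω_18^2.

ω_18^2 = e^(-2πi·2/18)
= cos(-2π·2/18) + i·sin(-2π·2/18)
= cos(-4π/18) + i·sin(-4π/18)

ω_18^2 = cos(-4π/18) + i·sin(-4π/18) = 0.7660-0.6428i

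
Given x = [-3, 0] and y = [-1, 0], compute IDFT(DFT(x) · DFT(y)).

(x ⊛ y)[n] = Σ(m=0 to 1) x[m] · y[(n-m) mod 2]

Computing each output sample:
(x ⊛ y)[0] = 3
(x ⊛ y)[1] = 0

x ⊛ y = [3, 0]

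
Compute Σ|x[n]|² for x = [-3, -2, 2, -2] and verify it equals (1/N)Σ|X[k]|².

Time domain:
Σ|x[n]|² = |-3|² + |-2|² + |2|² + |-2|² = 21.0000

Frequency domain:
(1/4)Σ|X[k]|² = (1/4)(|-5|² + |-5|² + |3|² + |-5|²) = (1/4)·84.0000 = 21.0000

Both sides agree, confirming Parseval's theorem.

Σ|x[n]|² = (1/N)Σ|X[k]|² = 21.0000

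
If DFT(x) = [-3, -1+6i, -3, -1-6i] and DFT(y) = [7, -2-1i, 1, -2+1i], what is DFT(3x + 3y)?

By linearity: DFT(3x + 3y) = 3·DFT(x) + 3·DFT(y)
= 3·[-3, -1+6i, -3, -1-6i] + 3·[7, -2-1i, 1, -2+1i]

Computing element-wise:
Z[0] = 3·(-3) + 3·(7) = 12
Z[1] = 3·(-1+6i) + 3·(-2-1i) = -9+15i
Z[2] = 3·(-3) + 3·(1) = -6
Z[3] = 3·(-1-6i) + 3·(-2+1i) = -9-15i

DFT(3x + 3y) = 3·X + 3·Y = [12, -9+15i, -6, -9-15i]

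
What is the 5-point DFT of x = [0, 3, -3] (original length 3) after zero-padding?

Original 3-point DFT: [0, -5.1962i, 5.1962i]
Zero-padded 5-point DFT provides frequency interpolation.

DFT_5([x, 0, ...]) = [0, 3.3541-1.0898i, -3.3541-4.6165i, -3.3541+4.6165i, 3.3541+1.0898i]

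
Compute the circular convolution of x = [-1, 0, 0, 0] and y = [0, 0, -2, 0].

(x ⊛ y)[n] = Σ(m=0 to 3) x[m] · y[(n-m) mod 4]

Computing each output sample:
(x ⊛ y)[0] = 0
(x ⊛ y)[1] = 0
(x ⊛ y)[2] = 2
(x ⊛ y)[3] = 0

x ⊛ y = [0, 0, 2, 0]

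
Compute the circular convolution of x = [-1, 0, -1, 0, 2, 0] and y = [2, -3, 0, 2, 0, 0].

(x ⊛ y)[n] = Σ(m=0 to 5) x[m] · y[(n-m) mod 6]

Computing each output sample:
(x ⊛ y)[0] = -2
(x ⊛ y)[1] = 7
(x ⊛ y)[2] = -2
(x ⊛ y)[3] = 1
(x ⊛ y)[4] = 4
(x ⊛ y)[5] = -8

x ⊛ y = [-2, 7, -2, 1, 4, -8]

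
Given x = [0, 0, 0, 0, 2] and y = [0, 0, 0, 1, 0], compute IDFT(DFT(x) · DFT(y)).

(x ⊛ y)[n] = Σ(m=0 to 4) x[m] · y[(n-m) mod 5]

Computing each output sample:
(x ⊛ y)[0] = 0
(x ⊛ y)[1] = 0
(x ⊛ y)[2] = 2
(x ⊛ y)[3] = 0
(x ⊛ y)[4] = 0

x ⊛ y = [0, 0, 2, 0, 0]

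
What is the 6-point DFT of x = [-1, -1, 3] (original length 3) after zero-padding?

Original 3-point DFT: [1, -2.0000+3.4641i, -2.0000-3.4641i]
Zero-padded 6-point DFT provides frequency interpolation.

DFT_6([x, 0, ...]) = [1, -3.0000-1.7321i, -2.0000+3.4641i, 3, -2.0000-3.4641i, -3.0000+1.7321i]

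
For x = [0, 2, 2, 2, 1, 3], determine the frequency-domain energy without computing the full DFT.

Parseval: Σ|x[n]|² = (1/N)Σ|X[k]|², so Σ|X[k]|² = N·Σ|x[n]|² = 6·22.0000

Σ|X[k]|² = N·Σ|x[n]|² = 6·22.0000 = 132.0000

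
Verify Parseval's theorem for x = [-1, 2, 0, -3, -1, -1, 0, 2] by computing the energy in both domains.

Time domain:
Σ|x[n]|² = |-1|² + |2|² + |0|² + |-3|² + |-1|² + |-1|² + |0|² + |2|² = 20.0000

Frequency domain:
(1/8)Σ|X[k]|² = (1/8)(|-2|² + |5.6569+1.4142i|² + |-2-2i|² + |-5.6569+1.4142i|² + |-2|² + |-5.6569-1.4142i|² + |-2+2i|² + |5.6569-1.4142i|²) = (1/8)·160.0000 = 20.0000

Both sides agree, confirming Parseval's theorem.

Σ|x[n]|² = (1/N)Σ|X[k]|² = 20.0000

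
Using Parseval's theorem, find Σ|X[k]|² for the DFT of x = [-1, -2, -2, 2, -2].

Parseval: Σ|x[n]|² = (1/N)Σ|X[k]|², so Σ|X[k]|² = N·Σ|x[n]|² = 5·17.0000

Σ|X[k]|² = N·Σ|x[n]|² = 5·17.0000 = 85.0000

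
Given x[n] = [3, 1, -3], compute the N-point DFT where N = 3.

X[k] = Σ(n=0 to 2) x[n] · ω_3^(nk)
where ω_3 = e^(-2πi/3)

Computing each X[k]:
X[0] = 1
X[1] = 4.0000-3.4641i
X[2] = 4.0000+3.4641i

X = [1, 4.0000-3.4641i, 4.0000+3.4641i]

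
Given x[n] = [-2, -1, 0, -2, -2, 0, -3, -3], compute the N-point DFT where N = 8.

X[k] = Σ(n=0 to 7) x[n] · ω_8^(nk)
where ω_8 = e^(-2πi/8)

Computing each X[k]:
X[0] = -13
X[1] = -1.4142-3.0000i
X[2] = -1-4i
X[3] = 1.4142+3.0000i
X[4] = -1
X[5] = 1.4142-3.0000i
X[6] = -1+4i
X[7] = -1.4142+3.0000i

X = [-13, -1.4142-3.0000i, -1-4i, 1.4142+3.0000i, -1, 1.4142-3.0000i, -1+4i, -1.4142+3.0000i]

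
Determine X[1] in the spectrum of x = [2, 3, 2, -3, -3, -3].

X[1] = Σ(n=0 to 5) x[n] · ω_6^(1n) where ω_6 = e^(-2πi/6)
= (2)·ω_6^0 + (3)·ω_6^1 + (2)·ω_6^2 + (-3)·ω_6^3 + (-3)·ω_6^4 + (-3)·ω_6^5

X[1] = 5.5000-9.5263i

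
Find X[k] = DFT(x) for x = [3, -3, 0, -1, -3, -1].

X[k] = Σ(n=0 to 5) x[n] · ω_6^(nk)
where ω_6 = e^(-2πi/6)

Computing each X[k]:
X[0] = -5
X[1] = 3.5000-0.8660i
X[2] = 5.5000+4.3301i
X[3] = 5
X[4] = 5.5000-4.3301i
X[5] = 3.5000+0.8660i

X = [-5, 3.5000-0.8660i, 5.5000+4.3301i, 5, 5.5000-4.3301i, 3.5000+0.8660i]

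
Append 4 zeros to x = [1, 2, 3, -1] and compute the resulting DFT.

Original 4-point DFT: [5, -2-3i, 3, -2+3i]
Zero-padded 8-point DFT provides frequency interpolation.

DFT_8([x, 0, ...]) = [5, 3.1213-3.7071i, -2-3i, -1.1213+2.2929i, 3, -1.1213-2.2929i, -2+3i, 3.1213+3.7071i]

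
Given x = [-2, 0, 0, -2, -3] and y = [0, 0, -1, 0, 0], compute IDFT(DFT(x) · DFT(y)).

(x ⊛ y)[n] = Σ(m=0 to 4) x[m] · y[(n-m) mod 5]

Computing each output sample:
(x ⊛ y)[0] = 2
(x ⊛ y)[1] = 3
(x ⊛ y)[2] = 2
(x ⊛ y)[3] = 0
(x ⊛ y)[4] = 0

x ⊛ y = [2, 3, 2, 0, 0]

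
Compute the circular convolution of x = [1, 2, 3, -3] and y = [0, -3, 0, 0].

(x ⊛ y)[n] = Σ(m=0 to 3) x[m] · y[(n-m) mod 4]

Computing each output sample:
(x ⊛ y)[0] = 9
(x ⊛ y)[1] = -3
(x ⊛ y)[2] = -6
(x ⊛ y)[3] = -9

x ⊛ y = [9, -3, -6, -9]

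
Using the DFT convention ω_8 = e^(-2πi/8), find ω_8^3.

ω_8^3 = e^(-2πi·3/8)
= cos(-2π·3/8) + i·sin(-2π·3/8)
= cos(-6π/8) + i·sin(-6π/8)

ω_8^3 = cos(-6π/8) + i·sin(-6π/8) = -0.7071-0.7071i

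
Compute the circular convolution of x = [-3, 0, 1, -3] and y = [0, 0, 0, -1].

(x ⊛ y)[n] = Σ(m=0 to 3) x[m] · y[(n-m) mod 4]

Computing each output sample:
(x ⊛ y)[0] = 0
(x ⊛ y)[1] = -1
(x ⊛ y)[2] = 3
(x ⊛ y)[3] = 3

x ⊛ y = [0, -1, 3, 3]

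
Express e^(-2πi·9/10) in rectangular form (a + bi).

ω_10^9 = e^(-2πi·9/10)
= cos(-2π·9/10) + i·sin(-2π·9/10)
= cos(-18π/10) + i·sin(-18π/10)

ω_10^9 = cos(-18π/10) + i·sin(-18π/10) = 0.8090+0.5878i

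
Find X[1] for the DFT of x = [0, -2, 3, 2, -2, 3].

X[1] = Σ(n=0 to 5) x[n] · ω_6^(1n) where ω_6 = e^(-2πi/6)
= (0)·ω_6^0 + (-2)·ω_6^1 + (3)·ω_6^2 + (2)·ω_6^3 + (-2)·ω_6^4 + (3)·ω_6^5

X[1] = -2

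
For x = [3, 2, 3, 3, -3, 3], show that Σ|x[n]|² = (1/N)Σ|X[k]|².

Time domain:
Σ|x[n]|² = |3|² + |2|² + |3|² + |3|² + |-3|² + |3|² = 49.0000

Frequency domain:
(1/6)Σ|X[k]|² = (1/6)(|11|² + |2.5000-4.3301i|² + |3.5000+6.0622i|² + |-5|² + |3.5000-6.0622i|² + |2.5000+4.3301i|²) = (1/6)·294.0000 = 49.0000

Both sides agree, confirming Parseval's theorem.

Σ|x[n]|² = (1/N)Σ|X[k]|² = 49.0000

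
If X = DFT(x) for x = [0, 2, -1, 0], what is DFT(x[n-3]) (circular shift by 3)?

Time shift by 3: X_shifted[k] = ω_4^(3k) · X[k]
Shifted x = [2, -1, 0, 0]

DFT(x[n-3]) = [1, 2+1i, 3, 2-1i]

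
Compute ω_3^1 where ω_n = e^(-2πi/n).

ω_3^1 = e^(-2πi·1/3)
= cos(-2π·1/3) + i·sin(-2π·1/3)
= cos(-2π/3) + i·sin(-2π/3)

ω_3^1 = cos(-2π/3) + i·sin(-2π/3) = -0.5000-0.8660i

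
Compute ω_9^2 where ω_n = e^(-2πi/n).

ω_9^2 = e^(-2πi·2/9)
= cos(-2π·2/9) + i·sin(-2π·2/9)
= cos(-4π/9) + i·sin(-4π/9)

ω_9^2 = cos(-4π/9) + i·sin(-4π/9) = 0.1736-0.9848i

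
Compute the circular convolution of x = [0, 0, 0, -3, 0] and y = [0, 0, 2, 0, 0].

(x ⊛ y)[n] = Σ(m=0 to 4) x[m] · y[(n-m) mod 5]

Computing each output sample:
(x ⊛ y)[0] = -6
(x ⊛ y)[1] = 0
(x ⊛ y)[2] = 0
(x ⊛ y)[3] = 0
(x ⊛ y)[4] = 0

x ⊛ y = [-6, 0, 0, 0, 0]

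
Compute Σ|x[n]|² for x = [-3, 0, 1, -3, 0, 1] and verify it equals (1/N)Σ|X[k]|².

Time domain:
Σ|x[n]|² = |-3|² + |0|² + |1|² + |-3|² + |0|² + |1|² = 20.0000

Frequency domain:
(1/6)Σ|X[k]|² = (1/6)(|-4|² + |0|² + |-7.0000+1.7321i|² + |0|² + |-7.0000-1.7321i|² + |0|²) = (1/6)·120.0000 = 20.0000

Both sides agree, confirming Parseval's theorem.

Σ|x[n]|² = (1/N)Σ|X[k]|² = 20.0000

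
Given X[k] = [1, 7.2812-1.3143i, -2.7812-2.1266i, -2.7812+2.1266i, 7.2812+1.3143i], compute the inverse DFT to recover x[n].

x[n] = (1/5) Σ(k=0 to 4) X[k] · e^(2πikn/5)

Computing each x[n]:
x[0] = 2
x[1] = 3
x[2] = -3
x[3] = -2
x[4] = 1

x = [2, 3, -3, -2, 1]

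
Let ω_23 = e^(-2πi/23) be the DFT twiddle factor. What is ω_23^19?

ω_23^19 = e^(-2πi·19/23)
= cos(-2π·19/23) + i·sin(-2π·19/23)
= cos(-38π/23) + i·sin(-38π/23)

ω_23^19 = cos(-38π/23) + i·sin(-38π/23) = 0.4601+0.8879i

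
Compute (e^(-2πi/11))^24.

Since ω_11^11 = 1, powers reduce modulo 11.
24 mod 11 = 2
So ω_11^24 = ω_11^2 = e^(-2πi·2/11)

ω_11^24 = ω_11^2 = 0.4154-0.9096i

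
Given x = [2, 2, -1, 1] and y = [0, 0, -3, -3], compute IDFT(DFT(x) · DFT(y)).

(x ⊛ y)[n] = Σ(m=0 to 3) x[m] · y[(n-m) mod 4]

Computing each output sample:
(x ⊛ y)[0] = -3
(x ⊛ y)[1] = 0
(x ⊛ y)[2] = -9
(x ⊛ y)[3] = -12

x ⊛ y = [-3, 0, -9, -12]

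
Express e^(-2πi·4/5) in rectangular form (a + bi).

ω_5^4 = e^(-2πi·4/5)
= cos(-2π·4/5) + i·sin(-2π·4/5)
= cos(-8π/5) + i·sin(-8π/5)

ω_5^4 = cos(-8π/5) + i·sin(-8π/5) = 0.3090+0.9511i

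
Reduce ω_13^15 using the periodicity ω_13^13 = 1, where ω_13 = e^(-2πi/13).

Since ω_13^13 = 1, powers reduce modulo 13.
15 mod 13 = 2
So ω_13^15 = ω_13^2 = e^(-2πi·2/13)

ω_13^15 = ω_13^2 = 0.5681-0.8230i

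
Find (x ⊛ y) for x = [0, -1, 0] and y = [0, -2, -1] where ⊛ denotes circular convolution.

(x ⊛ y)[n] = Σ(m=0 to 2) x[m] · y[(n-m) mod 3]

Computing each output sample:
(x ⊛ y)[0] = 1
(x ⊛ y)[1] = 0
(x ⊛ y)[2] = 2

x ⊛ y = [1, 0, 2]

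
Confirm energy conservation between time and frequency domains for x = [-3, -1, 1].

Time domain:
Σ|x[n]|² = |-3|² + |-1|² + |1|² = 11.0000

Frequency domain:
(1/3)Σ|X[k]|² = (1/3)(|-3|² + |-3.0000+1.7321i|² + |-3.0000-1.7321i|²) = (1/3)·33.0000 = 11.0000

Both sides agree, confirming Parseval's theorem.

Σ|x[n]|² = (1/N)Σ|X[k]|² = 11.0000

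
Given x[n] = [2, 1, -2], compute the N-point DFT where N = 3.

X[k] = Σ(n=0 to 2) x[n] · ω_3^(nk)
where ω_3 = e^(-2πi/3)

Computing each X[k]:
X[0] = 1
X[1] = 2.5000-2.5981i
X[2] = 2.5000+2.5981i

X = [1, 2.5000-2.5981i, 2.5000+2.5981i]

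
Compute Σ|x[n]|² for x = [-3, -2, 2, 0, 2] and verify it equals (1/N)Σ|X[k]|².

Time domain:
Σ|x[n]|² = |-3|² + |-2|² + |2|² + |0|² + |2|² = 21.0000

Frequency domain:
(1/5)Σ|X[k]|² = (1/5)(|-1|² + |-4.6180+2.6287i|² + |-2.3820+4.2533i|² + |-2.3820-4.2533i|² + |-4.6180-2.6287i|²) = (1/5)·105.0000 = 21.0000

Both sides agree, confirming Parseval's theorem.

Σ|x[n]|² = (1/N)Σ|X[k]|² = 21.0000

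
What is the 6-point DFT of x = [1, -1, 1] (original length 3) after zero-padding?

Original 3-point DFT: [1, 1.0000+1.7321i, 1.0000-1.7321i]
Zero-padded 6-point DFT provides frequency interpolation.

DFT_6([x, 0, ...]) = [1, 0, 1.0000+1.7321i, 3, 1.0000-1.7321i, 0]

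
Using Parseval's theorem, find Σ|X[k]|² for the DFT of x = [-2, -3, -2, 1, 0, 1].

Parseval: Σ|x[n]|² = (1/N)Σ|X[k]|², so Σ|X[k]|² = N·Σ|x[n]|² = 6·19.0000

Σ|X[k]|² = N·Σ|x[n]|² = 6·19.0000 = 114.0000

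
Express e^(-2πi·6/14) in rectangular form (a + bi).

ω_14^6 = e^(-2πi·6/14)
= cos(-2π·6/14) + i·sin(-2π·6/14)
= cos(-12π/14) + i·sin(-12π/14)

ω_14^6 = cos(-12π/14) + i·sin(-12π/14) = -0.9010-0.4339i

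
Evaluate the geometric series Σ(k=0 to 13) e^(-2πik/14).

Sum of all nth roots of unity equals 0 for n > 1 (geometric series with r ≠ 1).

0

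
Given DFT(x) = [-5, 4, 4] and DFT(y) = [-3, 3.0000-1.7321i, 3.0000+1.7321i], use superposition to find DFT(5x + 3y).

By linearity: DFT(5x + 3y) = 5·DFT(x) + 3·DFT(y)
= 5·[-5, 4, 4] + 3·[-3, 3.0000-1.7321i, 3.0000+1.7321i]

Computing element-wise:
Z[0] = 5·(-5) + 3·(-3) = -34
Z[1] = 5·(4) + 3·(3.0000-1.7321i) = 29.0000-5.1963i
Z[2] = 5·(4) + 3·(3.0000+1.7321i) = 29.0000+5.1963i

DFT(5x + 3y) = 5·X + 3·Y = [-34, 29.0000-5.1963i, 29.0000+5.1963i]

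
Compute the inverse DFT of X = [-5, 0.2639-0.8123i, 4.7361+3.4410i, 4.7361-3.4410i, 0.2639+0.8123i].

x[n] = (1/5) Σ(k=0 to 4) X[k] · e^(2πikn/5)

Computing each x[n]:
x[0] = 1
x[1] = -3
x[2] = 1
x[3] = -2
x[4] = -2

x = [1, -3, 1, -2, -2]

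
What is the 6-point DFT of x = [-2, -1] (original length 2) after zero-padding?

Original 2-point DFT: [-3, -1]
Zero-padded 6-point DFT provides frequency interpolation.

DFT_6([x, 0, ...]) = [-3, -2.5000+0.8660i, -1.5000+0.8660i, -1, -1.5000-0.8660i, -2.5000-0.8660i]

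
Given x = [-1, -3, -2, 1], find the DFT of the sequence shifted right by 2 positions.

Time shift by 2: X_shifted[k] = ω_4^(2k) · X[k]
Shifted x = [-2, 1, -1, -3]

DFT(x[n-2]) = [-5, -1-4i, -1, -1+4i]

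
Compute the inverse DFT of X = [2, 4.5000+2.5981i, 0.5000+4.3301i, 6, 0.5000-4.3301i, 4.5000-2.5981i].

x[n] = (1/6) Σ(k=0 to 5) X[k] · e^(2πikn/6)

Computing each x[n]:
x[0] = 3
x[1] = -2
x[2] = 1
x[3] = -2
x[4] = 0
x[5] = 2

x = [3, -2, 1, -2, 0, 2]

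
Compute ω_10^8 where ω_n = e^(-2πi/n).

ω_10^8 = e^(-2πi·8/10)
= cos(-2π·8/10) + i·sin(-2π·8/10)
= cos(-16π/10) + i·sin(-16π/10)

ω_10^8 = cos(-16π/10) + i·sin(-16π/10) = 0.3090+0.9511i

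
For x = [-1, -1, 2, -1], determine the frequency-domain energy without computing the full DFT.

Parseval: Σ|x[n]|² = (1/N)Σ|X[k]|², so Σ|X[k]|² = N·Σ|x[n]|² = 4·7.0000

Σ|X[k]|² = N·Σ|x[n]|² = 4·7.0000 = 28.0000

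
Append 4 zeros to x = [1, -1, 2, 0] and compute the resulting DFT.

Original 4-point DFT: [2, -1+1i, 4, -1-1i]
Zero-padded 8-point DFT provides frequency interpolation.

DFT_8([x, 0, ...]) = [2, 0.2929-1.2929i, -1+1i, 1.7071+2.7071i, 4, 1.7071-2.7071i, -1-1i, 0.2929+1.2929i]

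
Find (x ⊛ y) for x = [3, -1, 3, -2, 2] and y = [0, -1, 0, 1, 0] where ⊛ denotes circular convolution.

(x ⊛ y)[n] = Σ(m=0 to 4) x[m] · y[(n-m) mod 5]

Computing each output sample:
(x ⊛ y)[0] = 1
(x ⊛ y)[1] = -5
(x ⊛ y)[2] = 3
(x ⊛ y)[3] = 0
(x ⊛ y)[4] = 1

x ⊛ y = [1, -5, 3, 0, 1]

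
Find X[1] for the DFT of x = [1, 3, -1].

X[1] = Σ(n=0 to 2) x[n] · ω_3^(1n) where ω_3 = e^(-2πi/3)
= (1)·ω_3^0 + (3)·ω_3^1 + (-1)·ω_3^2

X[1] = -3.4641i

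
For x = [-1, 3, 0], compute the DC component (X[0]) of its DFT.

X[0] = Σ(n=0 to 2) x[n] · ω_3^0 = Σ x[n]
= (-1) + (3) + (0)

X[0] = 2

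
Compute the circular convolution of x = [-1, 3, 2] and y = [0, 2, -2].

(x ⊛ y)[n] = Σ(m=0 to 2) x[m] · y[(n-m) mod 3]

Computing each output sample:
(x ⊛ y)[0] = -2
(x ⊛ y)[1] = -6
(x ⊛ y)[2] = 8

x ⊛ y = [-2, -6, 8]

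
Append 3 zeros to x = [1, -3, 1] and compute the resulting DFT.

Original 3-point DFT: [-1, 2.0000+3.4641i, 2.0000-3.4641i]
Zero-padded 6-point DFT provides frequency interpolation.

DFT_6([x, 0, ...]) = [-1, -1.0000+1.7321i, 2.0000+3.4641i, 5, 2.0000-3.4641i, -1.0000-1.7321i]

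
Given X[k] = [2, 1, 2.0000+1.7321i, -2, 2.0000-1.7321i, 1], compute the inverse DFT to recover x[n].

x[n] = (1/6) Σ(k=0 to 5) X[k] · e^(2πikn/6)

Computing each x[n]:
x[0] = 1
x[1] = 0
x[2] = 0
x[3] = 1
x[4] = -1
x[5] = 1

x = [1, 0, 0, 1, -1, 1]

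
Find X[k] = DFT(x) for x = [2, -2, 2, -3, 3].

X[k] = Σ(n=0 to 4) x[n] · ω_5^(nk)
where ω_5 = e^(-2πi/5)

Computing each X[k]:
X[0] = 2
X[1] = 3.1180+1.8164i
X[2] = 0.8820+7.6942i
X[3] = 0.8820-7.6942i
X[4] = 3.1180-1.8164i

X = [2, 3.1180+1.8164i, 0.8820+7.6942i, 0.8820-7.6942i, 3.1180-1.8164i]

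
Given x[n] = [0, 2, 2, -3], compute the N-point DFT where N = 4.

X[k] = Σ(n=0 to 3) x[n] · ω_4^(nk)
where ω_4 = e^(-2πi/4)

Computing each X[k]:
X[0] = 1
X[1] = -2-5i
X[2] = 3
X[3] = -2+5i

X = [1, -2-5i, 3, -2+5i]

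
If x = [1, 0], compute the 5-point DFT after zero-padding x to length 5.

Original 2-point DFT: [1, 1]
Zero-padded 5-point DFT provides frequency interpolation.

DFT_5([x, 0, ...]) = [1, 1, 1, 1, 1]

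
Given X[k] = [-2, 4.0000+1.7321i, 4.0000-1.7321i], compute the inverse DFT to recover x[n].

x[n] = (1/3) Σ(k=0 to 2) X[k] · e^(2πikn/3)

Computing each x[n]:
x[0] = 2
x[1] = -3
x[2] = -1

x = [2, -3, -1]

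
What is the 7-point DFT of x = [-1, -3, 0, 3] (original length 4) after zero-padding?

Original 4-point DFT: [-1, -1+6i, -1, -1-6i]
Zero-padded 7-point DFT provides frequency interpolation.

DFT_7([x, 0, ...]) = [-1, -5.5734+1.0438i, 1.5380+5.2703i, 1.0353-1.6231i, 1.0353+1.6231i, 1.5380-5.2703i, -5.5734-1.0438i]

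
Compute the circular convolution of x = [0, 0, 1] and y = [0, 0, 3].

(x ⊛ y)[n] = Σ(m=0 to 2) x[m] · y[(n-m) mod 3]

Computing each output sample:
(x ⊛ y)[0] = 0
(x ⊛ y)[1] = 3
(x ⊛ y)[2] = 0

x ⊛ y = [0, 3, 0]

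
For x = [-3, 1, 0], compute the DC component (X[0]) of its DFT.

X[0] = Σ(n=0 to 2) x[n] · ω_3^0 = Σ x[n]
= (-3) + (1) + (0)

X[0] = -2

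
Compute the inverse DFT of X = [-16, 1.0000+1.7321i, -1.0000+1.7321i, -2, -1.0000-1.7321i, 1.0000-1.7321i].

x[n] = (1/6) Σ(k=0 to 5) X[k] · e^(2πikn/6)

Computing each x[n]:
x[0] = -3
x[1] = -3
x[2] = -3
x[3] = -3
x[4] = -3
x[5] = -1

x = [-3, -3, -3, -3, -3, -1]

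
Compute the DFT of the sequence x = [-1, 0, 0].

X[k] = Σ(n=0 to 2) x[n] · ω_3^(nk)
where ω_3 = e^(-2πi/3)

Computing each X[k]:
X[0] = -1
X[1] = -1
X[2] = -1

X = [-1, -1, -1]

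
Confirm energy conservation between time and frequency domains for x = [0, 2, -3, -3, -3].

Time domain:
Σ|x[n]|² = |0|² + |2|² + |-3|² + |-3|² + |-3|² = 31.0000

Frequency domain:
(1/5)Σ|X[k]|² = (1/5)(|-7|² + |4.5451-4.7553i|² + |-1.0451-2.9389i|² + |-1.0451+2.9389i|² + |4.5451+4.7553i|²) = (1/5)·155.0000 = 31.0000

Both sides agree, confirming Parseval's theorem.

Σ|x[n]|² = (1/N)Σ|X[k]|² = 31.0000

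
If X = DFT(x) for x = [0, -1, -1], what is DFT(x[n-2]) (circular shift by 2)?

Time shift by 2: X_shifted[k] = ω_3^(2k) · X[k]
Shifted x = [-1, -1, 0]

DFT(x[n-2]) = [-2, -0.5000+0.8660i, -0.5000-0.8660i]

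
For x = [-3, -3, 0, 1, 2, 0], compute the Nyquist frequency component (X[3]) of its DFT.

X[3] = Σ(n=0 to 5) x[n] · ω_6^(3n) where ω_6 = e^(-2πi/6)
= (-3)·ω_6^0 + (-3)·ω_6^3 + (0)·ω_6^6 + (1)·ω_6^9 + (2)·ω_6^12 + (0)·ω_6^15

X[3] = 1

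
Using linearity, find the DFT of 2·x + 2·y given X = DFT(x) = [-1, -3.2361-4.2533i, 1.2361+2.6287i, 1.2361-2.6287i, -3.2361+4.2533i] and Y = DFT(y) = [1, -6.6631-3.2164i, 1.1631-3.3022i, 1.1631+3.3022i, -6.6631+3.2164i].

By linearity: DFT(2x + 2y) = 2·DFT(x) + 2·DFT(y)
= 2·[-1, -3.2361-4.2533i, 1.2361+2.6287i, 1.2361-2.6287i, -3.2361+4.2533i] + 2·[1, -6.6631-3.2164i, 1.1631-3.3022i, 1.1631+3.3022i, -6.6631+3.2164i]

Computing element-wise:
Z[0] = 2·(-1) + 2·(1) = 0
Z[1] = 2·(-3.2361-4.2533i) + 2·(-6.6631-3.2164i) = -19.7984-14.9394i
Z[2] = 2·(1.2361+2.6287i) + 2·(1.1631-3.3022i) = 4.7984-1.3470i
Z[3] = 2·(1.2361-2.6287i) + 2·(1.1631+3.3022i) = 4.7984+1.3470i
Z[4] = 2·(-3.2361+4.2533i) + 2·(-6.6631+3.2164i) = -19.7984+14.9394i

DFT(2x + 2y) = 2·X + 2·Y = [0, -19.7984-14.9394i, 4.7984-1.3470i, 4.7984+1.3470i, -19.7984+14.9394i]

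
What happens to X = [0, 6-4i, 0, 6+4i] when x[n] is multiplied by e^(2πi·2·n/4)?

Modulation property: DFT(ω_4^(-2n)·x[n]) = X[(k-2) mod 4], so circularly shift X by 2 positions.

X[k-2] = [0, 6+4i, 0, 6-4i]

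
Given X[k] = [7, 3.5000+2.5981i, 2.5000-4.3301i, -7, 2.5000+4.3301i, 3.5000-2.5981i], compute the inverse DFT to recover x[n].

x[n] = (1/6) Σ(k=0 to 5) X[k] · e^(2πikn/6)

Computing each x[n]:
x[0] = 2
x[1] = 3
x[2] = -3
x[3] = 2
x[4] = 1
x[5] = 2

x = [2, 3, -3, 2, 1, 2]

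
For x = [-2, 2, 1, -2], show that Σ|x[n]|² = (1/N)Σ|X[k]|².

Time domain:
Σ|x[n]|² = |-2|² + |2|² + |1|² + |-2|² = 13.0000

Frequency domain:
(1/4)Σ|X[k]|² = (1/4)(|-1|² + |-3-4i|² + |-1|² + |-3+4i|²) = (1/4)·52.0000 = 13.0000

Both sides agree, confirming Parseval's theorem.

Σ|x[n]|² = (1/N)Σ|X[k]|² = 13.0000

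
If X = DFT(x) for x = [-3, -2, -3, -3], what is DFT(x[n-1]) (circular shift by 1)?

Time shift by 1: X_shifted[k] = ω_4^(1k) · X[k]
Shifted x = [-3, -3, -2, -3]

DFT(x[n-1]) = [-11, -1, 1, -1]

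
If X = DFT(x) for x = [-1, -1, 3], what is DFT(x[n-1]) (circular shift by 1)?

Time shift by 1: X_shifted[k] = ω_3^(1k) · X[k]
Shifted x = [3, -1, -1]

DFT(x[n-1]) = [1, 4, 4]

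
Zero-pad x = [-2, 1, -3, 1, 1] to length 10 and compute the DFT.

Original 5-point DFT: [-2, 0.2361+2.3511i, -4.2361-3.8042i, -4.2361+3.8042i, 0.2361-2.3511i]
Zero-padded 10-point DFT provides frequency interpolation.

DFT_10([x, 0, ...]) = [-2, -3.2361+0.7265i, 0.2361+2.3511i, 1.2361-3.0777i, -4.2361-3.8042i, -6, -4.2361+3.8042i, 1.2361+3.0777i, 0.2361-2.3511i, -3.2361-0.7265i]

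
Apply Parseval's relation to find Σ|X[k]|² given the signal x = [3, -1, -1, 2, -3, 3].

Parseval: Σ|x[n]|² = (1/N)Σ|X[k]|², so Σ|X[k]|² = N·Σ|x[n]|² = 6·33.0000

Σ|X[k]|² = N·Σ|x[n]|² = 6·33.0000 = 198.0000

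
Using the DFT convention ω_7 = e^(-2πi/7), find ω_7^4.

ω_7^4 = e^(-2πi·4/7)
= cos(-2π·4/7) + i·sin(-2π·4/7)
= cos(-8π/7) + i·sin(-8π/7)

ω_7^4 = cos(-8π/7) + i·sin(-8π/7) = -0.9010+0.4339i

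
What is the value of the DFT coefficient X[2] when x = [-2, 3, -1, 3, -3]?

X[2] = Σ(n=0 to 4) x[n] · ω_5^(2n) where ω_5 = e^(-2πi/5)
= (-2)·ω_5^0 + (3)·ω_5^2 + (-1)·ω_5^4 + (3)·ω_5^6 + (-3)·ω_5^8

X[2] = -1.3820-7.3309i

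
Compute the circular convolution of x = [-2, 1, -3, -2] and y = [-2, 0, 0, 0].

(x ⊛ y)[n] = Σ(m=0 to 3) x[m] · y[(n-m) mod 4]

Computing each output sample:
(x ⊛ y)[0] = 4
(x ⊛ y)[1] = -2
(x ⊛ y)[2] = 6
(x ⊛ y)[3] = 4

x ⊛ y = [4, -2, 6, 4]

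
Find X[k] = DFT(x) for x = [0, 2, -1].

X[k] = Σ(n=0 to 2) x[n] · ω_3^(nk)
where ω_3 = e^(-2πi/3)

Computing each X[k]:
X[0] = 1
X[1] = -0.5000-2.5981i
X[2] = -0.5000+2.5981i

X = [1, -0.5000-2.5981i, -0.5000+2.5981i]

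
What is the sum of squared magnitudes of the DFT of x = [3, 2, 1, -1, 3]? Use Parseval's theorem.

Parseval: Σ|x[n]|² = (1/N)Σ|X[k]|², so Σ|X[k]|² = N·Σ|x[n]|² = 5·24.0000

Σ|X[k]|² = N·Σ|x[n]|² = 5·24.0000 = 120.0000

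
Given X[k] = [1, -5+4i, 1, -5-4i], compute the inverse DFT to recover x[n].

x[n] = (1/4) Σ(k=0 to 3) X[k] · e^(2πikn/4)

Computing each x[n]:
x[0] = -2
x[1] = -2
x[2] = 3
x[3] = 2

x = [-2, -2, 3, 2]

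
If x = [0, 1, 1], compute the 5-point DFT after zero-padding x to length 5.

Original 3-point DFT: [2, -1, -1]
Zero-padded 5-point DFT provides frequency interpolation.

DFT_5([x, 0, ...]) = [2, -0.5000-1.5388i, -0.5000+0.3633i, -0.5000-0.3633i, -0.5000+1.5388i]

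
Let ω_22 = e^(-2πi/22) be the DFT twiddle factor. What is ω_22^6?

ω_22^6 = e^(-2πi·6/22)
= cos(-2π·6/22) + i·sin(-2π·6/22)
= cos(-12π/22) + i·sin(-12π/22)

ω_22^6 = cos(-12π/22) + i·sin(-12π/22) = -0.1423-0.9898i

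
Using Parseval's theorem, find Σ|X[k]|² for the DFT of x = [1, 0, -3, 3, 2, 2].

Parseval: Σ|x[n]|² = (1/N)Σ|X[k]|², so Σ|X[k]|² = N·Σ|x[n]|² = 6·27.0000

Σ|X[k]|² = N·Σ|x[n]|² = 6·27.0000 = 162.0000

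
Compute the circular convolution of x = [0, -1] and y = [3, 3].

(x ⊛ y)[n] = Σ(m=0 to 1) x[m] · y[(n-m) mod 2]

Computing each output sample:
(x ⊛ y)[0] = -3
(x ⊛ y)[1] = -3

x ⊛ y = [-3, -3]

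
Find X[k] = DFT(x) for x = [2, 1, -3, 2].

X[k] = Σ(n=0 to 3) x[n] · ω_4^(nk)
where ω_4 = e^(-2πi/4)

Computing each X[k]:
X[0] = 2
X[1] = 5+1i
X[2] = -4
X[3] = 5-1i

X = [2, 5+1i, -4, 5-1i]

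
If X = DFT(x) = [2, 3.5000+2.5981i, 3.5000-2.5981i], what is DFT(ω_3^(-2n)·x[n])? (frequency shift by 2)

Modulation property: DFT(ω_3^(-2n)·x[n]) = X[(k-2) mod 3], so circularly shift X by 2 positions.

X[k-2] = [3.5000+2.5981i, 3.5000-2.5981i, 2]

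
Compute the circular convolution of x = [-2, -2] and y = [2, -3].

(x ⊛ y)[n] = Σ(m=0 to 1) x[m] · y[(n-m) mod 2]

Computing each output sample:
(x ⊛ y)[0] = 2
(x ⊛ y)[1] = 2

x ⊛ y = [2, 2]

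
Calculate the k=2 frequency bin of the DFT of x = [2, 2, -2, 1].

X[2] = Σ(n=0 to 3) x[n] · ω_4^(2n) where ω_4 = e^(-2πi/4)
= (2)·ω_4^0 + (2)·ω_4^2 + (-2)·ω_4^4 + (1)·ω_4^6

X[2] = -3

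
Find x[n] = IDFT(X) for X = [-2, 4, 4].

x[n] = (1/3) Σ(k=0 to 2) X[k] · e^(2πikn/3)

Computing each x[n]:
x[0] = 2
x[1] = -2
x[2] = -2

x = [2, -2, -2]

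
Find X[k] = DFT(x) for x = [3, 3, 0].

X[k] = Σ(n=0 to 2) x[n] · ω_3^(nk)
where ω_3 = e^(-2πi/3)

Computing each X[k]:
X[0] = 6
X[1] = 1.5000-2.5981i
X[2] = 1.5000+2.5981i

X = [6, 1.5000-2.5981i, 1.5000+2.5981i]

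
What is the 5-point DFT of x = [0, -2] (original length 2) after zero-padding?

Original 2-point DFT: [-2, 2]
Zero-padded 5-point DFT provides frequency interpolation.

DFT_5([x, 0, ...]) = [-2, -0.6180+1.9021i, 1.6180+1.1756i, 1.6180-1.1756i, -0.6180-1.9021i]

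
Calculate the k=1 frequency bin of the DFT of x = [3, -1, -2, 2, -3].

X[1] = Σ(n=0 to 4) x[n] · ω_5^(1n) where ω_5 = e^(-2πi/5)
= (3)·ω_5^0 + (-1)·ω_5^1 + (-2)·ω_5^2 + (2)·ω_5^3 + (-3)·ω_5^4

X[1] = 1.7639+0.4490i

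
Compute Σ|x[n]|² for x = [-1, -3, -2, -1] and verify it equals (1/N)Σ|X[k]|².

Time domain:
Σ|x[n]|² = |-1|² + |-3|² + |-2|² + |-1|² = 15.0000

Frequency domain:
(1/4)Σ|X[k]|² = (1/4)(|-7|² + |1+2i|² + |1|² + |1-2i|²) = (1/4)·60.0000 = 15.0000

Both sides agree, confirming Parseval's theorem.

Σ|x[n]|² = (1/N)Σ|X[k]|² = 15.0000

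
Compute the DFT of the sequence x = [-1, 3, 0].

X[k] = Σ(n=0 to 2) x[n] · ω_3^(nk)
where ω_3 = e^(-2πi/3)

Computing each X[k]:
X[0] = 2
X[1] = -2.5000-2.5981i
X[2] = -2.5000+2.5981i

X = [2, -2.5000-2.5981i, -2.5000+2.5981i]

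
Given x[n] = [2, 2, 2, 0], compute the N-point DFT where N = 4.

X[k] = Σ(n=0 to 3) x[n] · ω_4^(nk)
where ω_4 = e^(-2πi/4)

Computing each X[k]:
X[0] = 6
X[1] = -2i
X[2] = 2
X[3] = 2i

X = [6, -2i, 2, 2i]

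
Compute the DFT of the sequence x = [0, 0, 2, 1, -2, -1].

X[k] = Σ(n=0 to 5) x[n] · ω_6^(nk)
where ω_6 = e^(-2πi/6)

Computing each X[k]:
X[0] = 0
X[1] = -1.5000-4.3301i
X[2] = 1.5000+2.5981i
X[3] = 0
X[4] = 1.5000-2.5981i
X[5] = -1.5000+4.3301i

X = [0, -1.5000-4.3301i, 1.5000+2.5981i, 0, 1.5000-2.5981i, -1.5000+4.3301i]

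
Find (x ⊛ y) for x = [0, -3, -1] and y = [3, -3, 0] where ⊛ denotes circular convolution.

(x ⊛ y)[n] = Σ(m=0 to 2) x[m] · y[(n-m) mod 3]

Computing each output sample:
(x ⊛ y)[0] = 3
(x ⊛ y)[1] = -9
(x ⊛ y)[2] = 6

x ⊛ y = [3, -9, 6]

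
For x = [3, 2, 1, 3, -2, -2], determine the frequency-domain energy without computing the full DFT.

Parseval: Σ|x[n]|² = (1/N)Σ|X[k]|², so Σ|X[k]|² = N·Σ|x[n]|² = 6·31.0000

Σ|X[k]|² = N·Σ|x[n]|² = 6·31.0000 = 186.0000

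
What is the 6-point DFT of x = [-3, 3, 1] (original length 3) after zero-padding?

Original 3-point DFT: [1, -5.0000-1.7321i, -5.0000+1.7321i]
Zero-padded 6-point DFT provides frequency interpolation.

DFT_6([x, 0, ...]) = [1, -2.0000-3.4641i, -5.0000-1.7321i, -5, -5.0000+1.7321i, -2.0000+3.4641i]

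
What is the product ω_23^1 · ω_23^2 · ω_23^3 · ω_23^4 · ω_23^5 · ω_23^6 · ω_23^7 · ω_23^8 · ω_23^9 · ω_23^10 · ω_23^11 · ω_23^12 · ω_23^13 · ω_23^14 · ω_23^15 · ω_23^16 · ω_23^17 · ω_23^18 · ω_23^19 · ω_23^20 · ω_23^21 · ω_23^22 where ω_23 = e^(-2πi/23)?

The primitive 23rd roots of unity are ω_23^k for k coprime to 23: k ∈ {1, 2, 3, 4, 5, 6, 7, 8, 9, 10, 11, 12, 13, 14, 15, 16, 17, 18, 19, 20, 21, 22}
Their product equals the constant term of the cyclotomic polynomial Φ_23(x) up to sign.
For n ≥ 3, the product of all primitive nth roots of unity is 1. (For n=1 it is 1; for n=2 it is -1.)

1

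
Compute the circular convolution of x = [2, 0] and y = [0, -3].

(x ⊛ y)[n] = Σ(m=0 to 1) x[m] · y[(n-m) mod 2]

Computing each output sample:
(x ⊛ y)[0] = 0
(x ⊛ y)[1] = -6

x ⊛ y = [0, -6]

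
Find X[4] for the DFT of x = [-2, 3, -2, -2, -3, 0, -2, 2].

X[4] = Σ(n=0 to 7) x[n] · ω_8^(4n) where ω_8 = e^(-2πi/8)
= (-2)·ω_8^0 + (3)·ω_8^4 + (-2)·ω_8^8 + (-2)·ω_8^12 + (-3)·ω_8^16 + (0)·ω_8^20 + (-2)·ω_8^24 + (2)·ω_8^28

X[4] = -12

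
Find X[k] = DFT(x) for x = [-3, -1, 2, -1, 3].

X[k] = Σ(n=0 to 4) x[n] · ω_5^(nk)
where ω_5 = e^(-2πi/5)

Computing each X[k]:
X[0] = 0
X[1] = -3.1910+2.0409i
X[2] = -4.3090+5.2043i
X[3] = -4.3090-5.2043i
X[4] = -3.1910-2.0409i

X = [0, -3.1910+2.0409i, -4.3090+5.2043i, -4.3090-5.2043i, -3.1910-2.0409i]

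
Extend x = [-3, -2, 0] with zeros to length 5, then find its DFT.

Original 3-point DFT: [-5, -2.0000+1.7321i, -2.0000-1.7321i]
Zero-padded 5-point DFT provides frequency interpolation.

DFT_5([x, 0, ...]) = [-5, -3.6180+1.9021i, -1.3820+1.1756i, -1.3820-1.1756i, -3.6180-1.9021i]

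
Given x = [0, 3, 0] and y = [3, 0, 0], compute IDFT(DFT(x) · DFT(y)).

(x ⊛ y)[n] = Σ(m=0 to 2) x[m] · y[(n-m) mod 3]

Computing each output sample:
(x ⊛ y)[0] = 0
(x ⊛ y)[1] = 9
(x ⊛ y)[2] = 0

x ⊛ y = [0, 9, 0]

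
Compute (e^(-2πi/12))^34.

Since ω_12^12 = 1, powers reduce modulo 12.
34 mod 12 = 10
So ω_12^34 = ω_12^10 = e^(-2πi·10/12)

ω_12^34 = ω_12^10 = 0.5000+0.8660i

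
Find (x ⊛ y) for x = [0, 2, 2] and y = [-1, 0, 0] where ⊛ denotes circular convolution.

(x ⊛ y)[n] = Σ(m=0 to 2) x[m] · y[(n-m) mod 3]

Computing each output sample:
(x ⊛ y)[0] = 0
(x ⊛ y)[1] = -2
(x ⊛ y)[2] = -2

x ⊛ y = [0, -2, -2]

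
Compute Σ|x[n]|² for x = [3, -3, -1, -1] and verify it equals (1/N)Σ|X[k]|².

Time domain:
Σ|x[n]|² = |3|² + |-3|² + |-1|² + |-1|² = 20.0000

Frequency domain:
(1/4)Σ|X[k]|² = (1/4)(|-2|² + |4+2i|² + |6|² + |4-2i|²) = (1/4)·80.0000 = 20.0000

Both sides agree, confirming Parseval's theorem.

Σ|x[n]|² = (1/N)Σ|X[k]|² = 20.0000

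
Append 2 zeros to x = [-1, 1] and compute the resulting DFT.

Original 2-point DFT: [0, -2]
Zero-padded 4-point DFT provides frequency interpolation.

DFT_4([x, 0, ...]) = [0, -1-1i, -2, -1+1i]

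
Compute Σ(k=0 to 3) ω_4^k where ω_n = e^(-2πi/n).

Sum of all nth roots of unity equals 0 for n > 1 (geometric series with r ≠ 1).

0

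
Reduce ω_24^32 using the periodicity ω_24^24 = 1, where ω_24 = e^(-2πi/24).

Since ω_24^24 = 1, powers reduce modulo 24.
32 mod 24 = 8
So ω_24^32 = ω_24^8 = e^(-2πi·8/24)

ω_24^32 = ω_24^8 = -0.5000-0.8660i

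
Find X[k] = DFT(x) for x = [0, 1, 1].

X[k] = Σ(n=0 to 2) x[n] · ω_3^(nk)
where ω_3 = e^(-2πi/3)

Computing each X[k]:
X[0] = 2
X[1] = -1
X[2] = -1

X = [2, -1, -1]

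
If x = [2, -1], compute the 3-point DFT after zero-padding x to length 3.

Original 2-point DFT: [1, 3]
Zero-padded 3-point DFT provides frequency interpolation.

DFT_3([x, 0, ...]) = [1, 2.5000+0.8660i, 2.5000-0.8660i]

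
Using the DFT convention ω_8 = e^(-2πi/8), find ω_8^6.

ω_8^6 = e^(-2πi·6/8)
= cos(-2π·6/8) + i·sin(-2π·6/8)
= cos(-12π/8) + i·sin(-12π/8)

ω_8^6 = cos(-12π/8) + i·sin(-12π/8) = 1i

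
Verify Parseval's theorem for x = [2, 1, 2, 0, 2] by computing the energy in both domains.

Time domain:
Σ|x[n]|² = |2|² + |1|² + |2|² + |0|² + |2|² = 13.0000

Frequency domain:
(1/5)Σ|X[k]|² = (1/5)(|7|² + |1.3090-0.2245i|² + |0.1910+2.4899i|² + |0.1910-2.4899i|² + |1.3090+0.2245i|²) = (1/5)·65.0000 = 13.0000

Both sides agree, confirming Parseval's theorem.

Σ|x[n]|² = (1/N)Σ|X[k]|² = 13.0000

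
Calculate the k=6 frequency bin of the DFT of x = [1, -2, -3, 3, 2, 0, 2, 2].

X[6] = Σ(n=0 to 7) x[n] · ω_8^(6n) where ω_8 = e^(-2πi/8)
= (1)·ω_8^0 + (-2)·ω_8^6 + (-3)·ω_8^12 + (3)·ω_8^18 + (2)·ω_8^24 + (0)·ω_8^30 + (2)·ω_8^36 + (2)·ω_8^42

X[6] = 4-7i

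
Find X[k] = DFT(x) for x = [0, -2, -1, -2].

X[k] = Σ(n=0 to 3) x[n] · ω_4^(nk)
where ω_4 = e^(-2πi/4)

Computing each X[k]:
X[0] = -5
X[1] = 1
X[2] = 3
X[3] = 1

X = [-5, 1, 3, 1]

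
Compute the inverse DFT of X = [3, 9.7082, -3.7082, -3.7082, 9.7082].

x[n] = (1/5) Σ(k=0 to 4) X[k] · e^(2πikn/5)

Computing each x[n]:
x[0] = 3
x[1] = 3
x[2] = -3
x[3] = -3
x[4] = 3

x = [3, 3, -3, -3, 3]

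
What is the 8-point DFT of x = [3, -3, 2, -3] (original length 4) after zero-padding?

Original 4-point DFT: [-1, 1, 11, 1]
Zero-padded 8-point DFT provides frequency interpolation.

DFT_8([x, 0, ...]) = [-1, 3.0000+2.2426i, 1, 3.0000+6.2426i, 11, 3.0000-6.2426i, 1, 3.0000-2.2426i]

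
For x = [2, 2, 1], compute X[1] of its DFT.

X[1] = Σ(n=0 to 2) x[n] · ω_3^(1n) where ω_3 = e^(-2πi/3)
= (2)·ω_3^0 + (2)·ω_3^1 + (1)·ω_3^2

X[1] = 0.5000-0.8660i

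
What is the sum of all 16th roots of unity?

Sum of all nth roots of unity equals 0 for n > 1 (geometric series with r ≠ 1).

0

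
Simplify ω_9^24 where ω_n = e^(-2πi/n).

Since ω_9^9 = 1, powers reduce modulo 9.
24 mod 9 = 6
So ω_9^24 = ω_9^6 = e^(-2πi·6/9)

ω_9^24 = ω_9^6 = -0.5000+0.8660i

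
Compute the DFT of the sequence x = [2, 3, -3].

X[k] = Σ(n=0 to 2) x[n] · ω_3^(nk)
where ω_3 = e^(-2πi/3)

Computing each X[k]:
X[0] = 2
X[1] = 2.0000-5.1962i
X[2] = 2.0000+5.1962i

X = [2, 2.0000-5.1962i, 2.0000+5.1962i]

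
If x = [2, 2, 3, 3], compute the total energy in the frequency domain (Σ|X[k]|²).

Parseval: Σ|x[n]|² = (1/N)Σ|X[k]|², so Σ|X[k]|² = N·Σ|x[n]|² = 4·26.0000

Σ|X[k]|² = N·Σ|x[n]|² = 4·26.0000 = 104.0000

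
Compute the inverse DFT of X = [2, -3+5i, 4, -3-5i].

x[n] = (1/4) Σ(k=0 to 3) X[k] · e^(2πikn/4)

Computing each x[n]:
x[0] = 0
x[1] = -3
x[2] = 3
x[3] = 2

x = [0, -3, 3, 2]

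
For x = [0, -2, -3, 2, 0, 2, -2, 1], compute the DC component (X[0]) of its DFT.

X[0] = Σ(n=0 to 7) x[n] · ω_8^0 = Σ x[n]
= (0) + (-2) + (-3) + (2) + (0) + (2) + (-2) + (1)

X[0] = -2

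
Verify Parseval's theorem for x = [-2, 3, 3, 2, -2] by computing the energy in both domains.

Time domain:
Σ|x[n]|² = |-2|² + |3|² + |3|² + |2|² + |-2|² = 30.0000

Frequency domain:
(1/5)Σ|X[k]|² = (1/5)(|4|² + |-5.7361-5.3431i|² + |-1.2639-1.9879i|² + |-1.2639+1.9879i|² + |-5.7361+5.3431i|²) = (1/5)·150.0000 = 30.0000

Both sides agree, confirming Parseval's theorem.

Σ|x[n]|² = (1/N)Σ|X[k]|² = 30.0000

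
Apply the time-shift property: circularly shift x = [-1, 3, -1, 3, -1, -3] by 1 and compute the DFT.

Time shift by 1: X_shifted[k] = ω_6^(1k) · X[k]
Shifted x = [-3, -1, 3, -1, 3, -1]

DFT(x[n-1]) = [0, -6, -6, 6, -6, -6]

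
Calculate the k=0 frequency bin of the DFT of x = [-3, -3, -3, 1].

X[0] = Σ(n=0 to 3) x[n] · ω_4^0 = Σ x[n]
= (-3) + (-3) + (-3) + (1)

X[0] = -8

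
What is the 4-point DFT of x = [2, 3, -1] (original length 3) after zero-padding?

Original 3-point DFT: [4, 1.0000-3.4641i, 1.0000+3.4641i]
Zero-padded 4-point DFT provides frequency interpolation.

DFT_4([x, 0, ...]) = [4, 3-3i, -2, 3+3i]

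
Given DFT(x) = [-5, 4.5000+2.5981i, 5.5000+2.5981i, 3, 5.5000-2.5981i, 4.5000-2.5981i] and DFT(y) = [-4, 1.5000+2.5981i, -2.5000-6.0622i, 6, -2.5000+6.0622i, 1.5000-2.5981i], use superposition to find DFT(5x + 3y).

By linearity: DFT(5x + 3y) = 5·DFT(x) + 3·DFT(y)
= 5·[-5, 4.5000+2.5981i, 5.5000+2.5981i, 3, 5.5000-2.5981i, 4.5000-2.5981i] + 3·[-4, 1.5000+2.5981i, -2.5000-6.0622i, 6, -2.5000+6.0622i, 1.5000-2.5981i]

Computing element-wise:
Z[0] = 5·(-5) + 3·(-4) = -37
Z[1] = 5·(4.5000+2.5981i) + 3·(1.5000+2.5981i) = 27.0000+20.7848i
Z[2] = 5·(5.5000+2.5981i) + 3·(-2.5000-6.0622i) = 20.0000-5.1961i
Z[3] = 5·(3) + 3·(6) = 33
Z[4] = 5·(5.5000-2.5981i) + 3·(-2.5000+6.0622i) = 20.0000+5.1961i
Z[5] = 5·(4.5000-2.5981i) + 3·(1.5000-2.5981i) = 27.0000-20.7848i

DFT(5x + 3y) = 5·X + 3·Y = [-37, 27.0000+20.7848i, 20.0000-5.1961i, 33, 20.0000+5.1961i, 27.0000-20.7848i]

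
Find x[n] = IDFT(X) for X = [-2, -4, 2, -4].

x[n] = (1/4) Σ(k=0 to 3) X[k] · e^(2πikn/4)

Computing each x[n]:
x[0] = -2
x[1] = -1
x[2] = 2
x[3] = -1

x = [-2, -1, 2, -1]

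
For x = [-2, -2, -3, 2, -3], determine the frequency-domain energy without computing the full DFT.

Parseval: Σ|x[n]|² = (1/N)Σ|X[k]|², so Σ|X[k]|² = N·Σ|x[n]|² = 5·30.0000

Σ|X[k]|² = N·Σ|x[n]|² = 5·30.0000 = 150.0000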